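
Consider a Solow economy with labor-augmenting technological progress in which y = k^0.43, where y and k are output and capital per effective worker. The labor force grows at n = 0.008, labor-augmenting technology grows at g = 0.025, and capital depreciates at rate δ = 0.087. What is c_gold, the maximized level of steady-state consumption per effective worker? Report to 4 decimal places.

c_gold ≈ 1.4929

n + g + δ = 0.008 + 0.025 + 0.087 = 0.12.
Setting f'(k) = n+g+δ gives 0.43·k^(0.43−1) = 0.12, hence k_gold = (0.43/0.12)^(1/0.57) ≈ 9.3850.
y_gold = 9.3850^0.43 ≈ 2.6191.
c_gold = y_gold − (n+g+δ)·k_gold = 2.6191 − 0.12·9.3850 ≈ 1.4929.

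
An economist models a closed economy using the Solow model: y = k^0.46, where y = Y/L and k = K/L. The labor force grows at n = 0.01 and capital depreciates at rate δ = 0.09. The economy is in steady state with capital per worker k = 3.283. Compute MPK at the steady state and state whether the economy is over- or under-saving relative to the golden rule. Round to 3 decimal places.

The effective depreciation rate is n + δ = 0.01 + 0.09 = 0.1.
MPK = 0.46·k^(0.46−1) = 0.46·3.283^(-0.54) ≈ 0.2421.
MPK > 0.1, so the economy is dynamically efficient (under-saving).

under-saving; MPK ≈ 0.242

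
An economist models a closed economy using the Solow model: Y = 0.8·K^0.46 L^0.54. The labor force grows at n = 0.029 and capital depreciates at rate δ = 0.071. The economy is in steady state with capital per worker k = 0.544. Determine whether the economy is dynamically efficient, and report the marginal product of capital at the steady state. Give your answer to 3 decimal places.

dynamically efficient; MPK ≈ 0.511

Capital per worker breaks even when investment replaces (n + δ)·k; here n + δ = 0.1.
MPK = 0.46·0.8·k^(0.46−1) = 0.46·0.8·0.544^(-0.54) ≈ 0.5112.
MPK > 0.1, so the economy is dynamically efficient (under-saving).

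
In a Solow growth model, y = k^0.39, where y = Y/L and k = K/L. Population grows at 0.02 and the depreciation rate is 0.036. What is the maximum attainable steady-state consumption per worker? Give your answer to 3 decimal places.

The effective depreciation rate is n + δ = 0.02 + 0.036 = 0.056.
Golden rule sets MPK = n+δ: 0.39·k^(0.39−1) = 0.056, so k_gold = (0.39/0.056)^(1/0.61) ≈ 24.0860.
y_gold = 24.0860^0.39 ≈ 3.4585.
c_gold = y_gold − (n+δ)·k_gold = 3.4585 − 0.056·24.0860 ≈ 2.1097.

c_gold ≈ 2.110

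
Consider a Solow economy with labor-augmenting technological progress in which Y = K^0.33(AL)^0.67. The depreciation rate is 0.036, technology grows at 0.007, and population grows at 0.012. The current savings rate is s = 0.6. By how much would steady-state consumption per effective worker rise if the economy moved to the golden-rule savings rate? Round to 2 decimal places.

Δc ≈ 0.32

n + g + δ = 0.012 + 0.007 + 0.036 = 0.055.
Current steady state (s = 0.6): k* = (0.6/0.055)^(1/0.67) ≈ 35.3947, y* = 35.3947^0.33 ≈ 3.2445, c* = (1−0.6)·3.2445 ≈ 1.2978.
Maximizing c = f(k) − (n+g+δ)·k gives f'(k) = n+g+δ, i.e. 0.33·k^(0.33−1) = 0.055, so k_gold = (0.33/0.055)^(1/0.67) ≈ 14.5017.
y_gold = 14.5017^0.33 ≈ 2.4170, c_gold = y_gold − 0.055·k_gold ≈ 1.6194.
Gain: Δc = 1.6194 − 1.2978 ≈ 0.3216.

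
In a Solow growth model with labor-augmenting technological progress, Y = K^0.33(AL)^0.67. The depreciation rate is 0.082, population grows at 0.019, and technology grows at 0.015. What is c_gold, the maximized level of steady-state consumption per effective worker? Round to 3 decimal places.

The effective depreciation rate is n + g + δ = 0.019 + 0.015 + 0.082 = 0.116.
Golden rule sets MPK = n+g+δ: 0.33·k^(0.33−1) = 0.116, so k_gold = (0.33/0.116)^(1/0.67) ≈ 4.7610.
y_gold = 4.7610^0.33 ≈ 1.6736.
c_gold = y_gold − (n+g+δ)·k_gold = 1.6736 − 0.116·4.7610 ≈ 1.1213.

c_gold ≈ 1.121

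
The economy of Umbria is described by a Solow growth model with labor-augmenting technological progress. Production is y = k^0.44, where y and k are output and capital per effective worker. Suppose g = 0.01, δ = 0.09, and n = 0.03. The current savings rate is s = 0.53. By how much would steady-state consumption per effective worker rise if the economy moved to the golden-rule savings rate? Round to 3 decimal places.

The effective depreciation rate is n + g + δ = 0.03 + 0.01 + 0.09 = 0.13.
Current steady state (s = 0.53): k* = (0.53/0.13)^(1/0.56) ≈ 12.2993, y* = 12.2993^0.44 ≈ 3.0168, c* = (1−0.53)·3.0168 ≈ 1.4179.
Maximizing c = f(k) − (n+g+δ)·k gives f'(k) = n+g+δ, i.e. 0.44·k^(0.44−1) = 0.13, so k_gold = (0.44/0.13)^(1/0.56) ≈ 8.8217.
y_gold = 8.8217^0.44 ≈ 2.6064, c_gold = y_gold − 0.13·k_gold ≈ 1.4596.
Gain: Δc = 1.4596 − 1.4179 ≈ 0.0417.

Δc ≈ 0.042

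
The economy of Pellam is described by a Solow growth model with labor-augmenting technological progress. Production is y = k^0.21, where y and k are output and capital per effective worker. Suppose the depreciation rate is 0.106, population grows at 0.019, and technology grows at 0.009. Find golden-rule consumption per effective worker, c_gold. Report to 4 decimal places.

c_gold ≈ 0.8902

The effective depreciation rate is n + g + δ = 0.019 + 0.009 + 0.106 = 0.134.
Maximizing c = f(k) − (n+g+δ)·k gives f'(k) = n+g+δ, i.e. 0.21·k^(0.21−1) = 0.134, so k_gold = (0.21/0.134)^(1/0.79) ≈ 1.7660.
y_gold = 1.7660^0.21 ≈ 1.1268.
c_gold = y_gold − (n+g+δ)·k_gold = 1.1268 − 0.134·1.7660 ≈ 0.8902.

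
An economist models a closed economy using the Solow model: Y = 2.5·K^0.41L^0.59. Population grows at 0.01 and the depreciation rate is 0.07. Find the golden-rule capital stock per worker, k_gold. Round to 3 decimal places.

Capital per worker breaks even when investment replaces (n + δ)·k; here n + δ = 0.08.
At the golden rule the marginal product of capital equals n+δ: 0.41·2.5·k^(0.41−1) = 0.08. Solving, k_gold = (0.41·2.5/0.08)^(1/0.59) ≈ 75.3955.

k_gold ≈ 75.396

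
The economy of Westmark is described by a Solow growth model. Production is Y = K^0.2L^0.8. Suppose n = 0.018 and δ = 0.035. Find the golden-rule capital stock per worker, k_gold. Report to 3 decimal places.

k_gold ≈ 5.259

Capital per worker breaks even when investment replaces (n + δ)·k; here n + δ = 0.053.
Setting f'(k) = n+δ gives 0.2·k^(0.2−1) = 0.053, hence k_gold = (0.2/0.053)^(1/0.8) ≈ 5.2595.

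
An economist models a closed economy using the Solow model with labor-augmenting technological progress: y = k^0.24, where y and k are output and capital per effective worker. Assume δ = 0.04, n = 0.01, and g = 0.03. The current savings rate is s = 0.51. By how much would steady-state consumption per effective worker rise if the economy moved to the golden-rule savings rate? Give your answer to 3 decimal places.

Δc ≈ 0.196

n + g + δ = 0.01 + 0.03 + 0.04 = 0.08.
Current steady state (s = 0.51): k* = (0.51/0.08)^(1/0.76) ≈ 11.4426, y* = 11.4426^0.24 ≈ 1.7949, c* = (1−0.51)·1.7949 ≈ 0.8795.
Setting f'(k) = n+g+δ gives 0.24·k^(0.24−1) = 0.08, hence k_gold = (0.24/0.08)^(1/0.76) ≈ 4.2442.
y_gold = 4.2442^0.24 ≈ 1.4147, c_gold = y_gold − 0.08·k_gold ≈ 1.0752.
Gain: Δc = 1.0752 − 0.8795 ≈ 0.1957.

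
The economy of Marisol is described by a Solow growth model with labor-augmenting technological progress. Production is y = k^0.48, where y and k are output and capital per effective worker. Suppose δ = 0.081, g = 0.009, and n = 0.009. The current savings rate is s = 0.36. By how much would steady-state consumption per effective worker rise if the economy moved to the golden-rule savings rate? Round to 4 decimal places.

The effective depreciation rate is n + g + δ = 0.009 + 0.009 + 0.081 = 0.099.
Current steady state (s = 0.36): k* = (0.36/0.099)^(1/0.52) ≈ 11.9731, y* = 11.9731^0.48 ≈ 3.2926, c* = (1−0.36)·3.2926 ≈ 2.1073.
Golden rule sets MPK = n+g+δ: 0.48·k^(0.48−1) = 0.099, so k_gold = (0.48/0.099)^(1/0.52) ≈ 20.8196.
y_gold = 20.8196^0.48 ≈ 4.2941, c_gold = y_gold − 0.099·k_gold ≈ 2.2329.
Gain: Δc = 2.2329 − 2.1073 ≈ 0.1256.

Δc ≈ 0.1256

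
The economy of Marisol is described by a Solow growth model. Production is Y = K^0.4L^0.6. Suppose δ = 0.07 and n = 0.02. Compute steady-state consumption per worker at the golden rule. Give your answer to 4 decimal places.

The effective depreciation rate is n + δ = 0.02 + 0.07 = 0.09.
Setting f'(k) = n+δ gives 0.4·k^(0.4−1) = 0.09, hence k_gold = (0.4/0.09)^(1/0.6) ≈ 12.0142.
y_gold = 12.0142^0.4 ≈ 2.7032.
c_gold = y_gold − (n+δ)·k_gold = 2.7032 − 0.09·12.0142 ≈ 1.6219.

c_gold ≈ 1.6219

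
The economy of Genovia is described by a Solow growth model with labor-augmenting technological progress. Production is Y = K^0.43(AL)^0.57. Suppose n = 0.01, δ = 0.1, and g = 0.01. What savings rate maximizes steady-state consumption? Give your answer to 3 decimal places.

Break-even investment rate: n + g + δ = 0.01 + 0.01 + 0.1 = 0.12.
At the golden rule MPK = n+g+δ, and in any Cobb-Douglas steady state s = (n+g+δ)·k/y = MPK·k/y = capital's share 0.43.

s_gold = 0.430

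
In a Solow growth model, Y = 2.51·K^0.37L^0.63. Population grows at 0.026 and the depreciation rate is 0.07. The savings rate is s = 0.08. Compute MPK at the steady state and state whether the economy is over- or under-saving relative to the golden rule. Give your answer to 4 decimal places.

Capital per worker breaks even when investment replaces (n + δ)·k; here n + δ = 0.096.
Steady-state k*: s·A·k^0.37 = 0.096·k gives k* = (0.08·2.51/0.096)^(1/0.63) ≈ 3.2264.
MPK = 0.37·2.51·3.2264^(-0.63) ≈ 0.4440.
MPK > n+δ = 0.096, so the economy is dynamically efficient (under-saving).

under-saving; MPK ≈ 0.4440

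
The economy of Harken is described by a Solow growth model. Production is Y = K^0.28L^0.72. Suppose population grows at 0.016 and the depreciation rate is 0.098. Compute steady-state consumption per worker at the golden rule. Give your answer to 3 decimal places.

Capital per worker breaks even when investment replaces (n + δ)·k; here n + δ = 0.114.
Setting f'(k) = n+δ gives 0.28·k^(0.28−1) = 0.114, hence k_gold = (0.28/0.114)^(1/0.72) ≈ 3.4835.
y_gold = 3.4835^0.28 ≈ 1.4183.
c_gold = y_gold − (n+δ)·k_gold = 1.4183 − 0.114·3.4835 ≈ 1.0212.

c_gold ≈ 1.021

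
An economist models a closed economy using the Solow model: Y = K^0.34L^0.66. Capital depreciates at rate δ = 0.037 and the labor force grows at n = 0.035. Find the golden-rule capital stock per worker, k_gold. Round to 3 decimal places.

k_gold ≈ 10.506

The effective depreciation rate is n + δ = 0.035 + 0.037 = 0.072.
At the golden rule the marginal product of capital equals n+δ: 0.34·k^(0.34−1) = 0.072. Solving, k_gold = (0.34/0.072)^(1/0.66) ≈ 10.5059.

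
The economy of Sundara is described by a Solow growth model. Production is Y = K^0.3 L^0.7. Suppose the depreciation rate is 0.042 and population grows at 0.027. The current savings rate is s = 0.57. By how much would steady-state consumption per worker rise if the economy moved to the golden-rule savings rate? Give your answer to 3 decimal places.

Δc ≈ 0.251

Capital per worker breaks even when investment replaces (n + δ)·k; here n + δ = 0.069.
Current steady state (s = 0.57): k* = (0.57/0.069)^(1/0.7) ≈ 20.4191, y* = 20.4191^0.3 ≈ 2.4718, c* = (1−0.57)·2.4718 ≈ 1.0629.
Golden rule sets MPK = n+δ: 0.3·k^(0.3−1) = 0.069, so k_gold = (0.3/0.069)^(1/0.7) ≈ 8.1624.
y_gold = 8.1624^0.3 ≈ 1.8773, c_gold = y_gold − 0.069·k_gold ≈ 1.3141.
Gain: Δc = 1.3141 − 1.0629 ≈ 0.2513.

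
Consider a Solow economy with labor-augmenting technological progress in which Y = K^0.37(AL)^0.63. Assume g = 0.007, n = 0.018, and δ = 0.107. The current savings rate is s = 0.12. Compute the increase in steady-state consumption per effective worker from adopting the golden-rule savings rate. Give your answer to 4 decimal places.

Capital per effective worker breaks even when investment replaces (n + g + δ)·k; here n + g + δ = 0.132.
Current steady state (s = 0.12): k* = (0.12/0.132)^(1/0.63) ≈ 0.8596, y* = 0.8596^0.37 ≈ 0.9456, c* = (1−0.12)·0.9456 ≈ 0.8321.
Golden rule sets MPK = n+g+δ: 0.37·k^(0.37−1) = 0.132, so k_gold = (0.37/0.132)^(1/0.63) ≈ 5.1348.
y_gold = 5.1348^0.37 ≈ 1.8319, c_gold = y_gold − 0.132·k_gold ≈ 1.1541.
Gain: Δc = 1.1541 − 0.8321 ≈ 0.3220.

Δc ≈ 0.3220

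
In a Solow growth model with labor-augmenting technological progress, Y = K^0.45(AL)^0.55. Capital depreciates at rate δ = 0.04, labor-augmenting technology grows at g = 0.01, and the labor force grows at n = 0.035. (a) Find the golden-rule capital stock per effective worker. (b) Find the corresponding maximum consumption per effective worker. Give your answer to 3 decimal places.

Capital per effective worker breaks even when investment replaces (n + g + δ)·k; here n + g + δ = 0.085.
At the golden rule the marginal product of capital equals n+g+δ: 0.45·k^(0.45−1) = 0.085. Solving, k_gold = (0.45/0.085)^(1/0.55) ≈ 20.7009.
y_gold = 20.7009^0.45 ≈ 3.9102; c_gold = y_gold − 0.085·k_gold ≈ 2.1506.

(a) k_gold ≈ 20.701; (b) c_gold ≈ 2.151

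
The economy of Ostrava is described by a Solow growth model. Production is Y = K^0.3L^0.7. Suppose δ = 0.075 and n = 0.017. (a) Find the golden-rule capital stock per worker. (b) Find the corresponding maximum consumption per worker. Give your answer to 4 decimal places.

(a) k_gold ≈ 5.4117; (b) c_gold ≈ 1.1617

Capital per worker breaks even when investment replaces (n + δ)·k; here n + δ = 0.092.
Maximizing c = f(k) − (n+δ)·k gives f'(k) = n+δ, i.e. 0.3·k^(0.3−1) = 0.092, so k_gold = (0.3/0.092)^(1/0.7) ≈ 5.4117.
y_gold = 5.4117^0.3 ≈ 1.6596; c_gold = y_gold − 0.092·k_gold ≈ 1.1617.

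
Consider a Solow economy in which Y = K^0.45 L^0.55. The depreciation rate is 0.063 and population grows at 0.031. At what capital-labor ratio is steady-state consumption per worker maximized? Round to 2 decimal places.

n + δ = 0.031 + 0.063 = 0.094.
Setting f'(k) = n+δ gives 0.45·k^(0.45−1) = 0.094, hence k_gold = (0.45/0.094)^(1/0.55) ≈ 17.2392.

k_gold ≈ 17.24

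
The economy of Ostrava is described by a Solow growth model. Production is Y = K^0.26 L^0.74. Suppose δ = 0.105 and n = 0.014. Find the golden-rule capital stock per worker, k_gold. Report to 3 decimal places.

The effective depreciation rate is n + δ = 0.014 + 0.105 = 0.119.
Setting f'(k) = n+δ gives 0.26·k^(0.26−1) = 0.119, hence k_gold = (0.26/0.119)^(1/0.74) ≈ 2.8753.

k_gold ≈ 2.875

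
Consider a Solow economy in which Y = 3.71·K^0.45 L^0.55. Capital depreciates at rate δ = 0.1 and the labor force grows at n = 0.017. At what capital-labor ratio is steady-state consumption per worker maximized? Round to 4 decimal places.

n + δ = 0.017 + 0.1 = 0.117.
Setting f'(k) = n+δ gives 0.45·3.71·k^(0.45−1) = 0.117, hence k_gold = (0.45·3.71/0.117)^(1/0.55) ≈ 125.5770.

k_gold ≈ 125.5770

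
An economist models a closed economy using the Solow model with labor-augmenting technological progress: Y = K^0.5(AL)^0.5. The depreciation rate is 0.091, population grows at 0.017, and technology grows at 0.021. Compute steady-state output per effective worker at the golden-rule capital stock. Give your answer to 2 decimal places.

Capital per effective worker breaks even when investment replaces (n + g + δ)·k; here n + g + δ = 0.129.
At the golden rule the marginal product of capital equals n+g+δ: 0.5·k^(0.5−1) = 0.129. Solving, k_gold = (0.5/0.129)^(1/0.5) ≈ 15.0231.
Output: y_gold = k_gold^0.5 = 15.0231^0.5 ≈ 3.8760.

y_gold ≈ 3.88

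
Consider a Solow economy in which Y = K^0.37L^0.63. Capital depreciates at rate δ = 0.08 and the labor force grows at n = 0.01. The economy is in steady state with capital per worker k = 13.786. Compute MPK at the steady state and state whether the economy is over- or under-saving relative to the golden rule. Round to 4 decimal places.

The effective depreciation rate is n + δ = 0.01 + 0.08 = 0.09.
MPK = 0.37·k^(0.37−1) = 0.37·13.786^(-0.63) ≈ 0.0709.
MPK < 0.09, so the economy is dynamically inefficient (over-saving).

over-saving; MPK ≈ 0.0709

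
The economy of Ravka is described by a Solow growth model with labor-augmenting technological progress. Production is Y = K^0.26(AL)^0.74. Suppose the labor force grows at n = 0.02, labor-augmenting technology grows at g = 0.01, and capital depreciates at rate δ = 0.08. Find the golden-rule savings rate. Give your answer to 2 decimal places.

s_gold = 0.26

The effective depreciation rate is n + g + δ = 0.02 + 0.01 + 0.08 = 0.11.
At the golden rule MPK = n+g+δ, and in any Cobb-Douglas steady state s = (n+g+δ)·k/y = MPK·k/y = capital's share 0.26.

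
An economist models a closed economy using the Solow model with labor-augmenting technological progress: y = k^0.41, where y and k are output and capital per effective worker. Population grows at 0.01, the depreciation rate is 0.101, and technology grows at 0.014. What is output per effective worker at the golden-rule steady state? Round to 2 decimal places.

The effective depreciation rate is n + g + δ = 0.01 + 0.014 + 0.101 = 0.125.
Maximizing c = f(k) − (n+g+δ)·k gives f'(k) = n+g+δ, i.e. 0.41·k^(0.41−1) = 0.125, so k_gold = (0.41/0.125)^(1/0.59) ≈ 7.4879.
Output: y_gold = k_gold^0.41 = 7.4879^0.41 ≈ 2.2829.

y_gold ≈ 2.28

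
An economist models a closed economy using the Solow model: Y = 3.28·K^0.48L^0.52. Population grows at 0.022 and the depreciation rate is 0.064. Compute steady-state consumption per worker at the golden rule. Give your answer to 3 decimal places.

Capital per worker breaks even when investment replaces (n + δ)·k; here n + δ = 0.086.
Setting f'(k) = n+δ gives 0.48·3.28·k^(0.48−1) = 0.086, hence k_gold = (0.48·3.28/0.086)^(1/0.52) ≈ 267.9840.
y_gold = 3.28·267.9840^0.48 ≈ 48.0138.
c_gold = y_gold − (n+δ)·k_gold = 48.0138 − 0.086·267.9840 ≈ 24.9672.

c_gold ≈ 24.967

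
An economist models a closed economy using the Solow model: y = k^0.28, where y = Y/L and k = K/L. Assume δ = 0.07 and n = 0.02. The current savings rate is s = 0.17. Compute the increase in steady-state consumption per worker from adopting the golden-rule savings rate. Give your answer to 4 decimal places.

Capital per worker breaks even when investment replaces (n + δ)·k; here n + δ = 0.09.
Current steady state (s = 0.17): k* = (0.17/0.09)^(1/0.72) ≈ 2.4189, y* = 2.4189^0.28 ≈ 1.2806, c* = (1−0.17)·1.2806 ≈ 1.0629.
Golden rule sets MPK = n+δ: 0.28·k^(0.28−1) = 0.09, so k_gold = (0.28/0.09)^(1/0.72) ≈ 4.8373.
y_gold = 4.8373^0.28 ≈ 1.5549, c_gold = y_gold − 0.09·k_gold ≈ 1.1195.
Gain: Δc = 1.1195 − 1.0629 ≈ 0.0566.

Δc ≈ 0.0566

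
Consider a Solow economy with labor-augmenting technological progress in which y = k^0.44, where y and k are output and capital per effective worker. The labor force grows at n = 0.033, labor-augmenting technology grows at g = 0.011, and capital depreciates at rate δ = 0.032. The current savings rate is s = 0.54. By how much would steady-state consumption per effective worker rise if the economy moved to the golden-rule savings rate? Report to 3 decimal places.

Break-even investment rate: n + g + δ = 0.033 + 0.011 + 0.032 = 0.076.
Current steady state (s = 0.54): k* = (0.54/0.076)^(1/0.56) ≈ 33.1649, y* = 33.1649^0.44 ≈ 4.6677, c* = (1−0.54)·4.6677 ≈ 2.1471.
At the golden rule the marginal product of capital equals n+g+δ: 0.44·k^(0.44−1) = 0.076. Solving, k_gold = (0.44/0.076)^(1/0.56) ≈ 23.0068.
y_gold = 23.0068^0.44 ≈ 3.9739, c_gold = y_gold − 0.076·k_gold ≈ 2.2254.
Gain: Δc = 2.2254 − 2.1471 ≈ 0.0783.

Δc ≈ 0.078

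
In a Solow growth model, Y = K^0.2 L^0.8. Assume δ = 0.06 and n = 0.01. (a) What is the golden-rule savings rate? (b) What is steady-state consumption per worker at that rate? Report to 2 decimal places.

n + δ = 0.01 + 0.06 = 0.07.
For Cobb-Douglas, s_gold equals capital's share: s_gold = 0.2.
Maximizing c = f(k) − (n+δ)·k gives f'(k) = n+δ, i.e. 0.2·k^(0.2−1) = 0.07, so k_gold = (0.2/0.07)^(1/0.8) ≈ 3.7146.
y_gold = 3.7146^0.2 ≈ 1.3001; c_gold = (1−0.2)·y_gold ≈ 1.0401.

(a) s_gold = 0.20; (b) c_gold ≈ 1.04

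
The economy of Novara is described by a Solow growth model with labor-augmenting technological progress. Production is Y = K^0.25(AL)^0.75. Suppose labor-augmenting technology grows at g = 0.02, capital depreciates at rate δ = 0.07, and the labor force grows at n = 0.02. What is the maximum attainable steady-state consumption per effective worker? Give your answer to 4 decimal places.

Capital per effective worker breaks even when investment replaces (n + g + δ)·k; here n + g + δ = 0.11.
Setting f'(k) = n+g+δ gives 0.25·k^(0.25−1) = 0.11, hence k_gold = (0.25/0.11)^(1/0.75) ≈ 2.9881.
y_gold = 2.9881^0.25 ≈ 1.3148.
c_gold = y_gold − (n+g+δ)·k_gold = 1.3148 − 0.11·2.9881 ≈ 0.9861.

c_gold ≈ 0.9861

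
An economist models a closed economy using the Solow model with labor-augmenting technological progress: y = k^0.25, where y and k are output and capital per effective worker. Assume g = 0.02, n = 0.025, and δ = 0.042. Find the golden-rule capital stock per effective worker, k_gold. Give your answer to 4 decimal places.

n + g + δ = 0.025 + 0.02 + 0.042 = 0.087.
At the golden rule the marginal product of capital equals n+g+δ: 0.25·k^(0.25−1) = 0.087. Solving, k_gold = (0.25/0.087)^(1/0.75) ≈ 4.0853.

k_gold ≈ 4.0853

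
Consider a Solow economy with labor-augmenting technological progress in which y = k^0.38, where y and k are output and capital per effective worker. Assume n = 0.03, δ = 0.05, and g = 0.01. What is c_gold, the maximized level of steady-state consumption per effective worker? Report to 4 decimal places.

c_gold ≈ 1.4990

Break-even investment rate: n + g + δ = 0.03 + 0.01 + 0.05 = 0.09.
Golden rule sets MPK = n+g+δ: 0.38·k^(0.38−1) = 0.09, so k_gold = (0.38/0.09)^(1/0.62) ≈ 10.2079.
y_gold = 10.2079^0.38 ≈ 2.4177.
c_gold = y_gold − (n+g+δ)·k_gold = 2.4177 − 0.09·10.2079 ≈ 1.4990.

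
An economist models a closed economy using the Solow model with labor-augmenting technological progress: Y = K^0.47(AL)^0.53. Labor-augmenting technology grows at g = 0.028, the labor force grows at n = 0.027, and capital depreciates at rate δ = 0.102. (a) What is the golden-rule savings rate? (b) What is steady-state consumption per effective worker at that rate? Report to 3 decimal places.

(a) s_gold = 0.470; (b) c_gold ≈ 1.401

Capital per effective worker breaks even when investment replaces (n + g + δ)·k; here n + g + δ = 0.157.
For Cobb-Douglas, s_gold equals capital's share: s_gold = 0.47.
At the golden rule the marginal product of capital equals n+g+δ: 0.47·k^(0.47−1) = 0.157. Solving, k_gold = (0.47/0.157)^(1/0.53) ≈ 7.9157.
y_gold = 7.9157^0.47 ≈ 2.6442; c_gold = (1−0.47)·y_gold ≈ 1.4014.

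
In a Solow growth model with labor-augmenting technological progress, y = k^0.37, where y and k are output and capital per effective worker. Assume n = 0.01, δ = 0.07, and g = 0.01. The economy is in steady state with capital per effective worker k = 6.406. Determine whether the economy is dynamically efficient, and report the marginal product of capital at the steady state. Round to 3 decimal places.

n + g + δ = 0.01 + 0.01 + 0.07 = 0.09.
MPK = 0.37·k^(0.37−1) = 0.37·6.406^(-0.63) ≈ 0.1148.
MPK > 0.09, so the economy is dynamically efficient (under-saving).

dynamically efficient; MPK ≈ 0.115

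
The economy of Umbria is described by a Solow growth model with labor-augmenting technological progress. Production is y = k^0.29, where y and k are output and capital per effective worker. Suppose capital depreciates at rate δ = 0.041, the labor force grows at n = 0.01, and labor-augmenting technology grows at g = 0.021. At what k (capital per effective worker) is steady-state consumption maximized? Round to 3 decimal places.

The effective depreciation rate is n + g + δ = 0.01 + 0.021 + 0.041 = 0.072.
At the golden rule the marginal product of capital equals n+g+δ: 0.29·k^(0.29−1) = 0.072. Solving, k_gold = (0.29/0.072)^(1/0.71) ≈ 7.1155.

k_gold ≈ 7.115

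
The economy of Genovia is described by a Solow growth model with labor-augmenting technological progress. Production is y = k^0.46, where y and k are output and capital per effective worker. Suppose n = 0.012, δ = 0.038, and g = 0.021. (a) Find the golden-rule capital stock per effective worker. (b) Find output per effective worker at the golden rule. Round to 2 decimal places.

(a) k_gold ≈ 31.83; (b) y_gold ≈ 4.91

n + g + δ = 0.012 + 0.021 + 0.038 = 0.071.
At the golden rule the marginal product of capital equals n+g+δ: 0.46·k^(0.46−1) = 0.071. Solving, k_gold = (0.46/0.071)^(1/0.54) ≈ 31.8256.
y_gold = 31.8256^0.46 ≈ 4.9122.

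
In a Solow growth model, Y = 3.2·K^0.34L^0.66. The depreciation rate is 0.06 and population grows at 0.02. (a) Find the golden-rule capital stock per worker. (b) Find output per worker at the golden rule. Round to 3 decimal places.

The effective depreciation rate is n + δ = 0.02 + 0.06 = 0.08.
Golden rule sets MPK = n+δ: 0.34·3.2·k^(0.34−1) = 0.08, so k_gold = (0.34·3.2/0.08)^(1/0.66) ≈ 52.1775.
y_gold = 3.2·52.1775^0.34 ≈ 12.2771.

(a) k_gold ≈ 52.177; (b) y_gold ≈ 12.277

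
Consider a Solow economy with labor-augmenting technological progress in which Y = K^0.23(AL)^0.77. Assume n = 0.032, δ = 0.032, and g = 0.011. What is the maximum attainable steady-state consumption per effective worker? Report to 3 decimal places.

c_gold ≈ 1.076

Break-even investment rate: n + g + δ = 0.032 + 0.011 + 0.032 = 0.075.
Maximizing c = f(k) − (n+g+δ)·k gives f'(k) = n+g+δ, i.e. 0.23·k^(0.23−1) = 0.075, so k_gold = (0.23/0.075)^(1/0.77) ≈ 4.2858.
y_gold = 4.2858^0.23 ≈ 1.3976.
c_gold = y_gold − (n+g+δ)·k_gold = 1.3976 − 0.075·4.2858 ≈ 1.0761.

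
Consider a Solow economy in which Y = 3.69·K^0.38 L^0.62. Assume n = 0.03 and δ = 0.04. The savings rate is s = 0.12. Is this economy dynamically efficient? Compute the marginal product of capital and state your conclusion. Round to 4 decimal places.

dynamically efficient; MPK ≈ 0.2217

Capital per worker breaks even when investment replaces (n + δ)·k; here n + δ = 0.07.
Steady-state k*: s·A·k^0.38 = 0.07·k gives k* = (0.12·3.69/0.07)^(1/0.62) ≈ 19.5935.
MPK = 0.38·3.69·19.5935^(-0.62) ≈ 0.2217.
MPK > n+δ = 0.07, so the economy is dynamically efficient (under-saving).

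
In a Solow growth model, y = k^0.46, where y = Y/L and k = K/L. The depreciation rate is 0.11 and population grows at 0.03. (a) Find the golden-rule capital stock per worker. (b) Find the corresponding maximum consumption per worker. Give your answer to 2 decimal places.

(a) k_gold ≈ 9.05; (b) c_gold ≈ 1.49

The effective depreciation rate is n + δ = 0.03 + 0.11 = 0.14.
Maximizing c = f(k) − (n+δ)·k gives f'(k) = n+δ, i.e. 0.46·k^(0.46−1) = 0.14, so k_gold = (0.46/0.14)^(1/0.54) ≈ 9.0515.
y_gold = 9.0515^0.46 ≈ 2.7548; c_gold = y_gold − 0.14·k_gold ≈ 1.4876.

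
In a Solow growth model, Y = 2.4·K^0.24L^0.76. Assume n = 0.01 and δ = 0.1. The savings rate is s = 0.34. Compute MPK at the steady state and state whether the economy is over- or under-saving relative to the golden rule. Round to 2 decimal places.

over-saving; MPK ≈ 0.08

n + δ = 0.01 + 0.1 = 0.11.
Steady-state k*: s·A·k^0.24 = 0.11·k gives k* = (0.34·2.4/0.11)^(1/0.76) ≈ 13.9678.
MPK = 0.24·2.4·13.9678^(-0.76) ≈ 0.0776.
MPK < n+δ = 0.11, so the economy is dynamically inefficient (over-saving).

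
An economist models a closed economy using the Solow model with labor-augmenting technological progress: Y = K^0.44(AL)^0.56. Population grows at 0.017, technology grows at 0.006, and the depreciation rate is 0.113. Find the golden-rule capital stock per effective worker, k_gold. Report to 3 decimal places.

n + g + δ = 0.017 + 0.006 + 0.113 = 0.136.
Maximizing c = f(k) − (n+g+δ)·k gives f'(k) = n+g+δ, i.e. 0.44·k^(0.44−1) = 0.136, so k_gold = (0.44/0.136)^(1/0.56) ≈ 8.1388.

k_gold ≈ 8.139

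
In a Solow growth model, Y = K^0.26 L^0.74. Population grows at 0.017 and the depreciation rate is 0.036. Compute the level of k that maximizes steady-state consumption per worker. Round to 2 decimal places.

n + δ = 0.017 + 0.036 = 0.053.
Golden rule sets MPK = n+δ: 0.26·k^(0.26−1) = 0.053, so k_gold = (0.26/0.053)^(1/0.74) ≈ 8.5778.

k_gold ≈ 8.58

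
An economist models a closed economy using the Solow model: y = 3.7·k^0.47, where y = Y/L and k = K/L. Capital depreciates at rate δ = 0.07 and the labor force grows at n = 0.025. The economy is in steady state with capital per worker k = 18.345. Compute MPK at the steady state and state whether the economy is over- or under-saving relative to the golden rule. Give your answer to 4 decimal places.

The effective depreciation rate is n + δ = 0.025 + 0.07 = 0.095.
MPK = 0.47·3.7·k^(0.47−1) = 0.47·3.7·18.345^(-0.53) ≈ 0.3721.
MPK > 0.095, so the economy is dynamically efficient (under-saving).

under-saving; MPK ≈ 0.3721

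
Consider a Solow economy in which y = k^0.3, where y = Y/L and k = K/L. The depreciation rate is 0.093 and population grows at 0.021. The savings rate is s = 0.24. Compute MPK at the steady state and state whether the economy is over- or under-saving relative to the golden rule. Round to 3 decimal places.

n + δ = 0.021 + 0.093 = 0.114.
Steady-state k*: s·k^0.3 = 0.114·k gives k* = (0.24/0.114)^(1/0.7) ≈ 2.8965.
MPK = 0.3·2.8965^(-0.7) ≈ 0.1425.
MPK > n+δ = 0.114, so the economy is dynamically efficient (under-saving).

under-saving; MPK ≈ 0.143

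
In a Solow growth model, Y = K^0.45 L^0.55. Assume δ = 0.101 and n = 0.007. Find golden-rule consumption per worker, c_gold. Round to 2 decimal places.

c_gold ≈ 1.77

The effective depreciation rate is n + δ = 0.007 + 0.101 = 0.108.
Golden rule sets MPK = n+δ: 0.45·k^(0.45−1) = 0.108, so k_gold = (0.45/0.108)^(1/0.55) ≈ 13.3933.
y_gold = 13.3933^0.45 ≈ 3.2144.
c_gold = y_gold − (n+δ)·k_gold = 3.2144 − 0.108·13.3933 ≈ 1.7679.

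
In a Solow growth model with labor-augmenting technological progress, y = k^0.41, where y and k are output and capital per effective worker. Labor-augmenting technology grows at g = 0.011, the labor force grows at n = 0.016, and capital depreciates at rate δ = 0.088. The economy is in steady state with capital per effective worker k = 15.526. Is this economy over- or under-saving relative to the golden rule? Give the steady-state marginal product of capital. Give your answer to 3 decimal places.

Break-even investment rate: n + g + δ = 0.016 + 0.011 + 0.088 = 0.115.
MPK = 0.41·k^(0.41−1) = 0.41·15.526^(-0.59) ≈ 0.0813.
MPK < 0.115, so the economy is dynamically inefficient (over-saving).

over-saving; MPK ≈ 0.081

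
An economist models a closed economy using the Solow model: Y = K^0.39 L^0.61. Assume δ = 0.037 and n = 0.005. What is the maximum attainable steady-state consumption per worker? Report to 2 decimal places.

n + δ = 0.005 + 0.037 = 0.042.
Maximizing c = f(k) − (n+δ)·k gives f'(k) = n+δ, i.e. 0.39·k^(0.39−1) = 0.042, so k_gold = (0.39/0.042)^(1/0.61) ≈ 38.5996.
y_gold = 38.5996^0.39 ≈ 4.1569.
c_gold = y_gold − (n+δ)·k_gold = 4.1569 − 0.042·38.5996 ≈ 2.5357.

c_gold ≈ 2.54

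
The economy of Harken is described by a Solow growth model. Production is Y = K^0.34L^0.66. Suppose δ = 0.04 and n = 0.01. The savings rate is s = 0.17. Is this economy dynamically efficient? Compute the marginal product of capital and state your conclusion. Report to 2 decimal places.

Break-even investment rate: n + δ = 0.01 + 0.04 = 0.05.
Steady-state k*: s·k^0.34 = 0.05·k gives k* = (0.17/0.05)^(1/0.66) ≈ 6.3866.
MPK = 0.34·6.3866^(-0.66) ≈ 0.1000.
MPK > n+δ = 0.05, so the economy is dynamically efficient (under-saving).

dynamically efficient; MPK ≈ 0.10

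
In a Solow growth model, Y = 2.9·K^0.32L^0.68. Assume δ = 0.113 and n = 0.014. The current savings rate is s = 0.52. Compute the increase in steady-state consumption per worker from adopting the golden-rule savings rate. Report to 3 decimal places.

Break-even investment rate: n + δ = 0.014 + 0.113 = 0.127.
Current steady state (s = 0.52): k* = (0.52·2.9/0.127)^(1/0.68) ≈ 38.0444, y* = 2.9·38.0444^0.32 ≈ 9.2916, c* = (1−0.52)·9.2916 ≈ 4.4600.
Golden rule sets MPK = n+δ: 0.32·2.9·k^(0.32−1) = 0.127, so k_gold = (0.32·2.9/0.127)^(1/0.68) ≈ 18.6300.
y_gold = 2.9·18.6300^0.32 ≈ 7.3938, c_gold = y_gold − 0.127·k_gold ≈ 5.0278.
Gain: Δc = 5.0278 − 4.4600 ≈ 0.5678.

Δc ≈ 0.568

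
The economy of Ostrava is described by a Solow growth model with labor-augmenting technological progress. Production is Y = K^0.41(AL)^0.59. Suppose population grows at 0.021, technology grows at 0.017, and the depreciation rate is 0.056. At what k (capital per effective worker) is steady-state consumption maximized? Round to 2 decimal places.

k_gold ≈ 12.14

Capital per effective worker breaks even when investment replaces (n + g + δ)·k; here n + g + δ = 0.094.
Maximizing c = f(k) − (n+g+δ)·k gives f'(k) = n+g+δ, i.e. 0.41·k^(0.41−1) = 0.094, so k_gold = (0.41/0.094)^(1/0.59) ≈ 12.1384.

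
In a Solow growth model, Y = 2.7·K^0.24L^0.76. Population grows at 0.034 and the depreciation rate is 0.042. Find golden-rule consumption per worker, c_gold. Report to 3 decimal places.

c_gold ≈ 4.037

n + δ = 0.034 + 0.042 = 0.076.
Setting f'(k) = n+δ gives 0.24·2.7·k^(0.24−1) = 0.076, hence k_gold = (0.24·2.7/0.076)^(1/0.76) ≈ 16.7759.
y_gold = 2.7·16.7759^0.24 ≈ 5.3124.
c_gold = y_gold − (n+δ)·k_gold = 5.3124 − 0.076·16.7759 ≈ 4.0374.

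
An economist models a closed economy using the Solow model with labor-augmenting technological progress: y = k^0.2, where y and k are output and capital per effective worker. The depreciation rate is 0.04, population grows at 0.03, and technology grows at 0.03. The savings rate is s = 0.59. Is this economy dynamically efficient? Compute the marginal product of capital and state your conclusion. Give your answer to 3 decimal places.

Break-even investment rate: n + g + δ = 0.03 + 0.03 + 0.04 = 0.1.
Steady-state k*: s·k^0.2 = 0.1·k gives k* = (0.59/0.1)^(1/0.8) ≈ 9.1953.
MPK = 0.2·9.1953^(-0.8) ≈ 0.0339.
MPK < n+g+δ = 0.1, so the economy is dynamically inefficient (over-saving).

dynamically inefficient; MPK ≈ 0.034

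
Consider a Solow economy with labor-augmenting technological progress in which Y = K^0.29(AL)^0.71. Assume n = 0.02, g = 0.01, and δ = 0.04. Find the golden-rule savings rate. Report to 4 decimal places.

s_gold = 0.2900

Break-even investment rate: n + g + δ = 0.02 + 0.01 + 0.04 = 0.07.
At the golden rule MPK = n+g+δ, and in any Cobb-Douglas steady state s = (n+g+δ)·k/y = MPK·k/y = capital's share 0.29.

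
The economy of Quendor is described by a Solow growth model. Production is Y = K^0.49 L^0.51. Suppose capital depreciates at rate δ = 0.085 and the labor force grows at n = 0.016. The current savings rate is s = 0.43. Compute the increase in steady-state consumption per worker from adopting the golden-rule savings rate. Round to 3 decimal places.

Δc ≈ 0.033

Break-even investment rate: n + δ = 0.016 + 0.085 = 0.101.
Current steady state (s = 0.43): k* = (0.43/0.101)^(1/0.51) ≈ 17.1247, y* = 17.1247^0.49 ≈ 4.0223, c* = (1−0.43)·4.0223 ≈ 2.2927.
Setting f'(k) = n+δ gives 0.49·k^(0.49−1) = 0.101, hence k_gold = (0.49/0.101)^(1/0.51) ≈ 22.1234.
y_gold = 22.1234^0.49 ≈ 4.5601, c_gold = y_gold − 0.101·k_gold ≈ 2.3257.
Gain: Δc = 2.3257 − 2.2927 ≈ 0.0330.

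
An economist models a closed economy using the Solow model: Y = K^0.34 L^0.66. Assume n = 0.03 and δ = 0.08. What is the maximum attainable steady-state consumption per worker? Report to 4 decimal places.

Break-even investment rate: n + δ = 0.03 + 0.08 = 0.11.
Setting f'(k) = n+δ gives 0.34·k^(0.34−1) = 0.11, hence k_gold = (0.34/0.11)^(1/0.66) ≈ 5.5278.
y_gold = 5.5278^0.34 ≈ 1.7884.
c_gold = y_gold − (n+δ)·k_gold = 1.7884 − 0.11·5.5278 ≈ 1.1804.

c_gold ≈ 1.1804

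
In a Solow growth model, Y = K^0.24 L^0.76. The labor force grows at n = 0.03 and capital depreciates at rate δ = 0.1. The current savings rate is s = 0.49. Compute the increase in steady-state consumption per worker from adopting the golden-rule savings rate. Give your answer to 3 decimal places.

Δc ≈ 0.147

n + δ = 0.03 + 0.1 = 0.13.
Current steady state (s = 0.49): k* = (0.49/0.13)^(1/0.76) ≈ 5.7310, y* = 5.7310^0.24 ≈ 1.5205, c* = (1−0.49)·1.5205 ≈ 0.7754.
At the golden rule the marginal product of capital equals n+δ: 0.24·k^(0.24−1) = 0.13. Solving, k_gold = (0.24/0.13)^(1/0.76) ≈ 2.2405.
y_gold = 2.2405^0.24 ≈ 1.2136, c_gold = y_gold − 0.13·k_gold ≈ 0.9224.
Gain: Δc = 0.9224 − 0.7754 ≈ 0.1469.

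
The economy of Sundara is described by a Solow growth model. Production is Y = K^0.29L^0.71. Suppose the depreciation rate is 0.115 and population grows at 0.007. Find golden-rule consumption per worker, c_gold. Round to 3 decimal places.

Capital per worker breaks even when investment replaces (n + δ)·k; here n + δ = 0.122.
Maximizing c = f(k) − (n+δ)·k gives f'(k) = n+δ, i.e. 0.29·k^(0.29−1) = 0.122, so k_gold = (0.29/0.122)^(1/0.71) ≈ 3.3856.
y_gold = 3.3856^0.29 ≈ 1.4243.
c_gold = y_gold − (n+δ)·k_gold = 1.4243 − 0.122·3.3856 ≈ 1.0112.

c_gold ≈ 1.011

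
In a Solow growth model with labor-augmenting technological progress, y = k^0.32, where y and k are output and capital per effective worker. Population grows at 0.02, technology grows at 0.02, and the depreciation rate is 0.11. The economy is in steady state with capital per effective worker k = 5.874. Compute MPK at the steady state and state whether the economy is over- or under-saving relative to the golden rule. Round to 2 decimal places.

over-saving; MPK ≈ 0.10

n + g + δ = 0.02 + 0.02 + 0.11 = 0.15.
MPK = 0.32·k^(0.32−1) = 0.32·5.874^(-0.68) ≈ 0.0960.
MPK < 0.15, so the economy is dynamically inefficient (over-saving).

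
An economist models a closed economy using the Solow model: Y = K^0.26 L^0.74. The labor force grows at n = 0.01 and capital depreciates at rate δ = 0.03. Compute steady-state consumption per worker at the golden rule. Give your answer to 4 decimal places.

Capital per worker breaks even when investment replaces (n + δ)·k; here n + δ = 0.04.
Golden rule sets MPK = n+δ: 0.26·k^(0.26−1) = 0.04, so k_gold = (0.26/0.04)^(1/0.74) ≈ 12.5468.
y_gold = 12.5468^0.26 ≈ 1.9303.
c_gold = y_gold − (n+δ)·k_gold = 1.9303 − 0.04·12.5468 ≈ 1.4284.

c_gold ≈ 1.4284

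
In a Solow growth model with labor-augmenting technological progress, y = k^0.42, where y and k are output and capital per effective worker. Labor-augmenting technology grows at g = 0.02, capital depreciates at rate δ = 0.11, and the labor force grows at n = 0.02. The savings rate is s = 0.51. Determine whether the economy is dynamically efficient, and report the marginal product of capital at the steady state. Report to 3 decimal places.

dynamically inefficient; MPK ≈ 0.124

n + g + δ = 0.02 + 0.02 + 0.11 = 0.15.
Steady-state k*: s·k^0.42 = 0.15·k gives k* = (0.51/0.15)^(1/0.58) ≈ 8.2479.
MPK = 0.42·8.2479^(-0.58) ≈ 0.1235.
MPK < n+g+δ = 0.15, so the economy is dynamically inefficient (over-saving).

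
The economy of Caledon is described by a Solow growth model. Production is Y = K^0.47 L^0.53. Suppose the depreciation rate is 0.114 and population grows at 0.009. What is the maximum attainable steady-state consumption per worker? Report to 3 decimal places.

Break-even investment rate: n + δ = 0.009 + 0.114 = 0.123.
At the golden rule the marginal product of capital equals n+δ: 0.47·k^(0.47−1) = 0.123. Solving, k_gold = (0.47/0.123)^(1/0.53) ≈ 12.5452.
y_gold = 12.5452^0.47 ≈ 3.2831.
c_gold = y_gold − (n+δ)·k_gold = 3.2831 − 0.123·12.5452 ≈ 1.7400.

c_gold ≈ 1.740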